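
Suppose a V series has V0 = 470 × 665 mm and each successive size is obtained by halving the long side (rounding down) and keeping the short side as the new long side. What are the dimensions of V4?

V1: ⌊665/2⌋ × 470 = 332 × 470 mm
V2: ⌊470/2⌋ × 332 = 235 × 332 mm
V3: ⌊332/2⌋ × 235 = 166 × 235 mm
V4: ⌊235/2⌋ × 166 = 117 × 166 mm

117 × 166 mm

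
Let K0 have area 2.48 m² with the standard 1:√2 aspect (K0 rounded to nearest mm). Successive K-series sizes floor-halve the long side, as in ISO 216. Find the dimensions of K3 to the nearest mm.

Let K0's short side be w mm. w · w√2 = 2.48 m² = 2,480,000 mm², so w ≈ 1324.2 mm and w√2 ≈ 1872.8 mm → K0 = 1324 × 1873 mm.
K1: ⌊1873/2⌋ × 1324 = 936 × 1324 mm
K2: ⌊1324/2⌋ × 936 = 662 × 936 mm
K3: ⌊936/2⌋ × 662 = 468 × 662 mm

468 × 662 mm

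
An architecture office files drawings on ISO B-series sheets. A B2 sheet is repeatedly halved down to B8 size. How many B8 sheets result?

B2 = 500 × 707 mm; B8 = 62 × 88 mm.
Each halving step doubles the count; 6 steps from B2 to B8.
2^6 = 64.

64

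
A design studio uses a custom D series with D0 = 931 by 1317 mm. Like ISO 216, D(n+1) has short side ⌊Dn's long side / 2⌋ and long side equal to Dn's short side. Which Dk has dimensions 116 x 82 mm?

D0: 931 × 1317 mm
D1: 658 × 931 mm
D2: 465 × 658 mm
D3: 329 × 465 mm
D4: 232 × 329 mm
D5: 164 × 232 mm
D6: 116 × 164 mm
D7: 82 × 116 mm
D8: 58 × 82 mm
→ matches D7.

D7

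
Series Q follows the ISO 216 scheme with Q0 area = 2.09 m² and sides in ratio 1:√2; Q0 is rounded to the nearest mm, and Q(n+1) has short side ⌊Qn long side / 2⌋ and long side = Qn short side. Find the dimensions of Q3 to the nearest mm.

Let Q0's short side be w mm. w · w√2 = 2.09 m² = 2,090,000 mm², so w ≈ 1215.7 mm and w√2 ≈ 1719.2 mm → Q0 = 1216 × 1719 mm.
Q1: ⌊1719/2⌋ × 1216 = 859 × 1216 mm
Q2: ⌊1216/2⌋ × 859 = 608 × 859 mm
Q3: ⌊859/2⌋ × 608 = 429 × 608 mm

429 × 608 mm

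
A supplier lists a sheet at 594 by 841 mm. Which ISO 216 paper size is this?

A1 (594 × 841 mm)

Aspect ratio 841/594 ≈ 1.416 — close to the ISO √2 ≈ 1.414.
In the A-series (A0 area = 1 m²): A1 = 594 × 841 mm.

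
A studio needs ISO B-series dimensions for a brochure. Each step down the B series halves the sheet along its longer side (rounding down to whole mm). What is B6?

125 × 176 mm

B0 = 1000 × 1414 mm (B0 has a 1000 mm short side, aspect 1:√2).
B1: ⌊1414/2⌋ × 1000 = 707 × 1000 mm
B2: ⌊1000/2⌋ × 707 = 500 × 707 mm
B3: ⌊707/2⌋ × 500 = 353 × 500 mm
B4: ⌊500/2⌋ × 353 = 250 × 353 mm
B5: ⌊353/2⌋ × 250 = 176 × 250 mm
B6: ⌊250/2⌋ × 176 = 125 × 176 mm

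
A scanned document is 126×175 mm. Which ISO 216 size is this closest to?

B6 (125 × 176 mm)

Aspect ratio 175/126 ≈ 1.389 (ISO target is √2 ≈ 1.414).
In the B-series (B0 = 1000 × 1414 mm): B6 = 125 × 176 mm.
Off by 2 mm total — nearest standard size.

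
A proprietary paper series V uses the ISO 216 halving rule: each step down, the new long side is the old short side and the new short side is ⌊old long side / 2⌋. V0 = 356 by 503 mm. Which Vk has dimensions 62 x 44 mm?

V6

V0: 356 × 503 mm
V1: 251 × 356 mm
V2: 178 × 251 mm
V3: 125 × 178 mm
V4: 89 × 125 mm
V5: 62 × 89 mm
V6: 44 × 62 mm
V7: 31 × 44 mm
→ matches V6.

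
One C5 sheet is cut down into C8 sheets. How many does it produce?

C5 = 162 × 229 mm; C8 = 57 × 81 mm.
Each halving step doubles the count; 3 steps from C5 to C8.
2^3 = 8.

8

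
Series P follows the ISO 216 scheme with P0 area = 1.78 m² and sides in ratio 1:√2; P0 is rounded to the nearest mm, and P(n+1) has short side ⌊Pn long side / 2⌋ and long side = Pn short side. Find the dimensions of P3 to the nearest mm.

396 × 561 mm

Let P0's short side be w mm. w · w√2 = 1.78 m² = 1,780,000 mm², so w ≈ 1121.9 mm and w√2 ≈ 1586.6 mm → P0 = 1122 × 1587 mm.
P1: ⌊1587/2⌋ × 1122 = 793 × 1122 mm
P2: ⌊1122/2⌋ × 793 = 561 × 793 mm
P3: ⌊793/2⌋ × 561 = 396 × 561 mm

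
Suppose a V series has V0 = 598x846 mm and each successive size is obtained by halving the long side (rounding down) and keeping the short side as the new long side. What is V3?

V1: ⌊846/2⌋ × 598 = 423 × 598 mm
V2: ⌊598/2⌋ × 423 = 299 × 423 mm
V3: ⌊423/2⌋ × 299 = 211 × 299 mm

211 × 299 mm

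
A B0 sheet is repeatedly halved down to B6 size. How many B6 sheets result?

Each ISO step halves the sheet: 1 × B0 → 2 × B1 → 4 × B2 → 8 × B3 → …
From B0 to B6 is 6 halving steps: 2^6 = 64.

64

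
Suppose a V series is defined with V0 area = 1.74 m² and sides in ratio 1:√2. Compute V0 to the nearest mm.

1109 × 1569 mm

Let the short side be w mm. Then w · w√2 = 1.74 m² = 1,740,000 mm².
w² = 1,740,000/√2, so w ≈ 1109.2 mm; long side = w√2 ≈ 1568.7 mm.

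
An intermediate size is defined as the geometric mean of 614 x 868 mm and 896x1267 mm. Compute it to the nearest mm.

742 × 1049 mm

Short side: √(614 · 896) = √550144 ≈ 741.7 → 742 mm
Long side: √(868 · 1267) = √1099756 ≈ 1048.7 → 1049 mm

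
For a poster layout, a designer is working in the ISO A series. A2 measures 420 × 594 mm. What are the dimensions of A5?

148 × 210 mm

A3: ⌊594/2⌋ × 420 = 297 × 420 mm
A4: ⌊420/2⌋ × 297 = 210 × 297 mm
A5: ⌊297/2⌋ × 210 = 148 × 210 mm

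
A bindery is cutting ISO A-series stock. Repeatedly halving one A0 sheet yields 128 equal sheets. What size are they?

A7

128 = 2^7, so 7 halving steps.
A0 → A1 → … → A7 after 7 steps.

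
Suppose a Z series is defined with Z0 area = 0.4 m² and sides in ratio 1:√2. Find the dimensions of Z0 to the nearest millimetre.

Let the short side be w mm. Then w · w√2 = 0.4 m² = 400,000 mm².
w² = 400,000/√2, so w ≈ 531.8 mm; long side = w√2 ≈ 752.1 mm.

532 × 752 mm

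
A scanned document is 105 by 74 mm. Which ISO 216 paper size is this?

Aspect ratio 105/74 ≈ 1.419 — close to the ISO √2 ≈ 1.414.
In the A-series (A0 area = 1 m²): A7 = 74 × 105 mm.

A7 (74 × 105 mm)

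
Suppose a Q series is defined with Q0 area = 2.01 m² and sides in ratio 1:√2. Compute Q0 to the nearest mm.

Let the short side be w mm. Then w · w√2 = 2.01 m² = 2,010,000 mm².
w² = 2,010,000/√2, so w ≈ 1192.2 mm; long side = w√2 ≈ 1686.0 mm.

1192 × 1686 mm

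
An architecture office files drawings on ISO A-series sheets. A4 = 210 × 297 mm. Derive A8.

A5: ⌊297/2⌋ × 210 = 148 × 210 mm
A6: ⌊210/2⌋ × 148 = 105 × 148 mm
A7: ⌊148/2⌋ × 105 = 74 × 105 mm
A8: ⌊105/2⌋ × 74 = 52 × 74 mm

52 × 74 mm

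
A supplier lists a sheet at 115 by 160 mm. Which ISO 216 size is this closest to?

Aspect ratio 160/115 ≈ 1.391 (ISO target is √2 ≈ 1.414).
In the C-series (envelope sizes, between A and B): C6 = 114 × 162 mm.
Off by 3 mm total — nearest standard size.

C6 (114 × 162 mm)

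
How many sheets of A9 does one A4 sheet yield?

32

A4 = 210 × 297 mm; A9 = 37 × 52 mm.
Each halving step doubles the count; 5 steps from A4 to A9.
2^5 = 32.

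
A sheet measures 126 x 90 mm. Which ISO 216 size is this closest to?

Aspect ratio 126/90 ≈ 1.400 — close to the ISO √2 ≈ 1.414.
In the B-series (B0 = 1000 × 1414 mm): B7 = 88 × 125 mm.
Off by 3 mm total — nearest standard size.

B7 (88 × 125 mm)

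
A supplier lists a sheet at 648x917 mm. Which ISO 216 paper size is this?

C1 (648 × 917 mm)

Aspect ratio 917/648 ≈ 1.415 — close to the ISO √2 ≈ 1.414.
In the C-series (envelope sizes, between A and B): C1 = 648 × 917 mm.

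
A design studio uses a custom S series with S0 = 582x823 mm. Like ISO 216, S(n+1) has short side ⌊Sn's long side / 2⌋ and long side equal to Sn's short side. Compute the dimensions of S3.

205 × 291 mm

S1: ⌊823/2⌋ × 582 = 411 × 582 mm
S2: ⌊582/2⌋ × 411 = 291 × 411 mm
S3: ⌊411/2⌋ × 291 = 205 × 291 mm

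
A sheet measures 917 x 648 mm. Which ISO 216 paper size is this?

Aspect ratio 917/648 ≈ 1.415 — close to the ISO √2 ≈ 1.414.
In the C-series (envelope sizes, between A and B): C1 = 648 × 917 mm.

C1 (648 × 917 mm)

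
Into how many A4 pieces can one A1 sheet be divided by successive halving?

Each ISO step halves the sheet: 1 × A1 → 2 × A2 → 4 × A3 → 8 × A4
From A1 to A4 is 3 halving steps: 2^3 = 8.

8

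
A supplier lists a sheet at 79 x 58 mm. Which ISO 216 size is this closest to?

C8 (57 × 81 mm)

Aspect ratio 79/58 ≈ 1.362 (ISO target is √2 ≈ 1.414).
In the C-series (envelope sizes, between A and B): C8 = 57 × 81 mm.
Off by 3 mm total — nearest standard size.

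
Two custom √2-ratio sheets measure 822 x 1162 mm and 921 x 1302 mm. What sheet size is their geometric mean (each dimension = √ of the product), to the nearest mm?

Short side: √(822 · 921) = √757062 ≈ 870.1 → 870 mm
Long side: √(1162 · 1302) = √1512924 ≈ 1230.0 → 1230 mm

870 × 1230 mm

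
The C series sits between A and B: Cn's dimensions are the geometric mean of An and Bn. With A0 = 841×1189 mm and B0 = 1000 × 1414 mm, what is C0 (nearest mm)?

Short side: √(841 · 1000) = √841000 ≈ 917.1 → 917 mm
Long side: √(1189 · 1414) = √1681246 ≈ 1296.6 → 1297 mm

917 × 1297 mm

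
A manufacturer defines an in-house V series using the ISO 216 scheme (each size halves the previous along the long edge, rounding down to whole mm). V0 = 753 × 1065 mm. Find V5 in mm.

133 × 188 mm

V1: ⌊1065/2⌋ × 753 = 532 × 753 mm
V2: ⌊753/2⌋ × 532 = 376 × 532 mm
V3: ⌊532/2⌋ × 376 = 266 × 376 mm
V4: ⌊376/2⌋ × 266 = 188 × 266 mm
V5: ⌊266/2⌋ × 188 = 133 × 188 mm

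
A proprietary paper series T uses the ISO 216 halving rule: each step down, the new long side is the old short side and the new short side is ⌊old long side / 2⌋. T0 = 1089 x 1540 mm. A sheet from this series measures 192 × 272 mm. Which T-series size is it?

T0: 1089 × 1540 mm
T1: 770 × 1089 mm
T2: 544 × 770 mm
T3: 385 × 544 mm
T4: 272 × 385 mm
T5: 192 × 272 mm
T6: 136 × 192 mm
→ matches T5.

T5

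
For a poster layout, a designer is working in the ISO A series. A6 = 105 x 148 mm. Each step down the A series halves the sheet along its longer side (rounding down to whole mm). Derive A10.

A7: ⌊148/2⌋ × 105 = 74 × 105 mm
A8: ⌊105/2⌋ × 74 = 52 × 74 mm
A9: ⌊74/2⌋ × 52 = 37 × 52 mm
A10: ⌊52/2⌋ × 37 = 26 × 37 mm

26 × 37 mm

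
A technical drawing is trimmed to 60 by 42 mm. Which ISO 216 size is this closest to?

B9 (44 × 62 mm)

Aspect ratio 60/42 ≈ 1.429 — close to the ISO √2 ≈ 1.414.
In the B-series (B0 = 1000 × 1414 mm): B9 = 44 × 62 mm.
Off by 4 mm total — nearest standard size.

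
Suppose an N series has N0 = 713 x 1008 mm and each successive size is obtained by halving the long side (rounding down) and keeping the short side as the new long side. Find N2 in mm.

356 × 504 mm

N1: ⌊1008/2⌋ × 713 = 504 × 713 mm
N2: ⌊713/2⌋ × 504 = 356 × 504 mm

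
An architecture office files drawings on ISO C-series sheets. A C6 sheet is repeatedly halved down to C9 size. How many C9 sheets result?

C6 = 114 × 162 mm; C9 = 40 × 57 mm.
Each halving step doubles the count; 3 steps from C6 to C9.
2^3 = 8.

8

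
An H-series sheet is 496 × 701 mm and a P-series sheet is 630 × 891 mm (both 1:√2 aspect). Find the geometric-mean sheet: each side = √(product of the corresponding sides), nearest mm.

Short side: √(496 · 630) = √312480 ≈ 559.0 → 559 mm
Long side: √(701 · 891) = √624591 ≈ 790.3 → 790 mm

559 × 790 mm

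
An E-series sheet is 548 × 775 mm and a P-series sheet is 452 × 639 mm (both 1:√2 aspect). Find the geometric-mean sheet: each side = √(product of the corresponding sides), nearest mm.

498 × 704 mm

Short side: √(548 · 452) = √247696 ≈ 497.7 → 498 mm
Long side: √(775 · 639) = √495225 ≈ 703.7 → 704 mm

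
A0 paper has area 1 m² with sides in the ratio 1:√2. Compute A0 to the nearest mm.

Let the short side be w mm. Then the long side is w√2 and w · w√2 = 10⁶ mm².
w² = 10⁶/√2, so w = 1000 / 2^(1/4) ≈ 840.9 mm; long side = 1000 · 2^(1/4) ≈ 1189.2 mm.

841 × 1189 mm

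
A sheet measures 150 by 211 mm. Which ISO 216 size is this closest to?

Aspect ratio 211/150 ≈ 1.407 — close to the ISO √2 ≈ 1.414.
In the A-series (A0 area = 1 m²): A5 = 148 × 210 mm.
Off by 3 mm total — nearest standard size.

A5 (148 × 210 mm)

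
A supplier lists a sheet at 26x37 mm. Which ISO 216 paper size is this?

A10 (26 × 37 mm)

Aspect ratio 37/26 ≈ 1.423 — close to the ISO √2 ≈ 1.414.
In the A-series (A0 area = 1 m²): A10 = 26 × 37 mm.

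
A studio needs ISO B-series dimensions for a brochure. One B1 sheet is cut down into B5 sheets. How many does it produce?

16

B1 = 707 × 1000 mm; B5 = 176 × 250 mm.
Each halving step doubles the count; 4 steps from B1 to B5.
2^4 = 16.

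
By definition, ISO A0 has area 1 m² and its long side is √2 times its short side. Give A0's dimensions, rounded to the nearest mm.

841 × 1189 mm

Let the short side be w mm. Then the long side is w√2 and w · w√2 = 10⁶ mm².
w² = 10⁶/√2, so w = 1000 / 2^(1/4) ≈ 840.9 mm; long side = 1000 · 2^(1/4) ≈ 1189.2 mm.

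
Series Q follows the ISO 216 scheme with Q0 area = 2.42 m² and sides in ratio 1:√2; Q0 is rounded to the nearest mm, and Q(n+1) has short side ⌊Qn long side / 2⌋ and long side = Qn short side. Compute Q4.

327 × 462 mm

Let Q0's short side be w mm. w · w√2 = 2.42 m² = 2,420,000 mm², so w ≈ 1308.1 mm and w√2 ≈ 1850.0 mm → Q0 = 1308 × 1850 mm.
Q1: ⌊1850/2⌋ × 1308 = 925 × 1308 mm
Q2: ⌊1308/2⌋ × 925 = 654 × 925 mm
Q3: ⌊925/2⌋ × 654 = 462 × 654 mm
Q4: ⌊654/2⌋ × 462 = 327 × 462 mm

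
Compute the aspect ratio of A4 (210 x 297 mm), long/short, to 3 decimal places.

1.414

297 / 210 = 1.414
Matches √2 ≈ 1.414 — the ISO 216 defining ratio.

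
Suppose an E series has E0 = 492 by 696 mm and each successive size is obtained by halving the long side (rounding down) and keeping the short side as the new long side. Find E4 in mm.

E1: ⌊696/2⌋ × 492 = 348 × 492 mm
E2: ⌊492/2⌋ × 348 = 246 × 348 mm
E3: ⌊348/2⌋ × 246 = 174 × 246 mm
E4: ⌊246/2⌋ × 174 = 123 × 174 mm

123 × 174 mm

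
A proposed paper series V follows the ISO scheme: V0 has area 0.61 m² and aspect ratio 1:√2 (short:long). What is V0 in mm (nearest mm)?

Let the short side be w mm. Then w · w√2 = 0.61 m² = 610,000 mm².
w² = 610,000/√2, so w ≈ 656.8 mm; long side = w√2 ≈ 928.8 mm.

657 × 929 mm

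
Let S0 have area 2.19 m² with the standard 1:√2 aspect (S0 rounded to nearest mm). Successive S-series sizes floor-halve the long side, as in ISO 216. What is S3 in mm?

Let S0's short side be w mm. w · w√2 = 2.19 m² = 2,190,000 mm², so w ≈ 1244.4 mm and w√2 ≈ 1759.9 mm → S0 = 1244 × 1760 mm.
S1: ⌊1760/2⌋ × 1244 = 880 × 1244 mm
S2: ⌊1244/2⌋ × 880 = 622 × 880 mm
S3: ⌊880/2⌋ × 622 = 440 × 622 mm

440 × 622 mm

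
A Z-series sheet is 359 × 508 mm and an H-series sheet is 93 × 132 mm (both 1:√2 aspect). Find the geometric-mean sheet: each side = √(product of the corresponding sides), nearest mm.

Short side: √(359 · 93) = √33387 ≈ 182.7 → 183 mm
Long side: √(508 · 132) = √67056 ≈ 259.0 → 259 mm

183 × 259 mm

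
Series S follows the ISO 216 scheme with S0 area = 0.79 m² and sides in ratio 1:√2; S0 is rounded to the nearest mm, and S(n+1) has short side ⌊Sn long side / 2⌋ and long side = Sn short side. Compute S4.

Let S0's short side be w mm. w · w√2 = 0.79 m² = 790,000 mm², so w ≈ 747.4 mm and w√2 ≈ 1057.0 mm → S0 = 747 × 1057 mm.
S1: ⌊1057/2⌋ × 747 = 528 × 747 mm
S2: ⌊747/2⌋ × 528 = 373 × 528 mm
S3: ⌊528/2⌋ × 373 = 264 × 373 mm
S4: ⌊373/2⌋ × 264 = 186 × 264 mm

186 × 264 mm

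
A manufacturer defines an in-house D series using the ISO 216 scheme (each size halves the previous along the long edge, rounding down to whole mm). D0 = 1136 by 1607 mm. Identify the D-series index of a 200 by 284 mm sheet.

D0: 1136 × 1607 mm
D1: 803 × 1136 mm
D2: 568 × 803 mm
D3: 401 × 568 mm
D4: 284 × 401 mm
D5: 200 × 284 mm
D6: 142 × 200 mm
→ matches D5.

D5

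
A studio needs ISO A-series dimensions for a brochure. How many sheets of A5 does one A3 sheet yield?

Each ISO step halves the sheet: 1 × A3 → 2 × A4 → 4 × A5
From A3 to A5 is 2 halving steps: 2^2 = 4.

4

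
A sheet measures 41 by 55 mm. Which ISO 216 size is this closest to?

Aspect ratio 55/41 ≈ 1.341 (ISO target is √2 ≈ 1.414).
In the C-series (envelope sizes, between A and B): C9 = 40 × 57 mm.
Off by 3 mm total — nearest standard size.

C9 (40 × 57 mm)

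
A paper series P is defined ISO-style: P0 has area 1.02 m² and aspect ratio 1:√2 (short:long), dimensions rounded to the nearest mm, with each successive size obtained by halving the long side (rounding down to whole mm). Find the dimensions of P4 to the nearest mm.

212 × 300 mm

Let P0's short side be w mm. w · w√2 = 1.02 m² = 1,020,000 mm², so w ≈ 849.3 mm and w√2 ≈ 1201.0 mm → P0 = 849 × 1201 mm.
P1: ⌊1201/2⌋ × 849 = 600 × 849 mm
P2: ⌊849/2⌋ × 600 = 424 × 600 mm
P3: ⌊600/2⌋ × 424 = 300 × 424 mm
P4: ⌊424/2⌋ × 300 = 212 × 300 mm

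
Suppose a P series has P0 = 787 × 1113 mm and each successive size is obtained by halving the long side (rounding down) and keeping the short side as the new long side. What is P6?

P1 = 556 × 787 mm (from P0 by 1 halving).
P2: ⌊787/2⌋ × 556 = 393 × 556 mm
P3: ⌊556/2⌋ × 393 = 278 × 393 mm
P4: ⌊393/2⌋ × 278 = 196 × 278 mm
P5: ⌊278/2⌋ × 196 = 139 × 196 mm
P6: ⌊196/2⌋ × 139 = 98 × 139 mm

98 × 139 mm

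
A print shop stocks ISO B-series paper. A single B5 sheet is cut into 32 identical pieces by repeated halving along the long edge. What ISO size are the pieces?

B10

32 = 2^5, so 5 halving steps.
B5 → B6 → … → B10 after 5 steps.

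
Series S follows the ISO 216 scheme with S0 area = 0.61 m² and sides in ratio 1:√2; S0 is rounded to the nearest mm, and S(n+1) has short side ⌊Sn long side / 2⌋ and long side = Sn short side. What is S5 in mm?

116 × 164 mm

Let S0's short side be w mm. w · w√2 = 0.61 m² = 610,000 mm², so w ≈ 656.8 mm and w√2 ≈ 928.8 mm → S0 = 657 × 929 mm.
S1: ⌊929/2⌋ × 657 = 464 × 657 mm
S2: ⌊657/2⌋ × 464 = 328 × 464 mm
S3: ⌊464/2⌋ × 328 = 232 × 328 mm
S4: ⌊328/2⌋ × 232 = 164 × 232 mm
S5: ⌊232/2⌋ × 164 = 116 × 164 mm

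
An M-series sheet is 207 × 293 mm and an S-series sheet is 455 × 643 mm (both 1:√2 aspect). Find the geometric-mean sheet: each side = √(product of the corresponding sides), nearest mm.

Short side: √(207 · 455) = √94185 ≈ 306.9 → 307 mm
Long side: √(293 · 643) = √188399 ≈ 434.0 → 434 mm

307 × 434 mm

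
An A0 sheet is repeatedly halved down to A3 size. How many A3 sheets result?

8

Each ISO step halves the sheet: 1 × A0 → 2 × A1 → 4 × A2 → 8 × A3
From A0 to A3 is 3 halving steps: 2^3 = 8.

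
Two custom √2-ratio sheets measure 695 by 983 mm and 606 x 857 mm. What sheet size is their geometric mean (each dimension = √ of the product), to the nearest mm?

Short side: √(695 · 606) = √421170 ≈ 649.0 → 649 mm
Long side: √(983 · 857) = √842431 ≈ 917.8 → 918 mm

649 × 918 mm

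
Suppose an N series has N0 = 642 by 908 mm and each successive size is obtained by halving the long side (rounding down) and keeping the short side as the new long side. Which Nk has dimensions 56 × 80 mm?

N0: 642 × 908 mm
N1: 454 × 642 mm
N2: 321 × 454 mm
N3: 227 × 321 mm
N4: 160 × 227 mm
N5: 113 × 160 mm
N6: 80 × 113 mm
N7: 56 × 80 mm
N8: 40 × 56 mm
→ matches N7.

N7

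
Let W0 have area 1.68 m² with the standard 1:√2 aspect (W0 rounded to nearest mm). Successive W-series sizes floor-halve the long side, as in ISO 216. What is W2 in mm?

Let W0's short side be w mm. w · w√2 = 1.68 m² = 1,680,000 mm², so w ≈ 1089.9 mm and w√2 ≈ 1541.4 mm → W0 = 1090 × 1541 mm.
W1: ⌊1541/2⌋ × 1090 = 770 × 1090 mm
W2: ⌊1090/2⌋ × 770 = 545 × 770 mm

545 × 770 mm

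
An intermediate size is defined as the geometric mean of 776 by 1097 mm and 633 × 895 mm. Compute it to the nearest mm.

Short side: √(776 · 633) = √491208 ≈ 700.9 → 701 mm
Long side: √(1097 · 895) = √981815 ≈ 990.9 → 991 mm

701 × 991 mm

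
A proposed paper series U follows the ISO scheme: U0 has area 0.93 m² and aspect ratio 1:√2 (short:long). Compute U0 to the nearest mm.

Let the short side be w mm. Then w · w√2 = 0.93 m² = 930,000 mm².
w² = 930,000/√2, so w ≈ 810.9 mm; long side = w√2 ≈ 1146.8 mm.

811 × 1147 mm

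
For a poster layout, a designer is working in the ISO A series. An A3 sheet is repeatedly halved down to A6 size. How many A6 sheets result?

Each ISO step halves the sheet: 1 × A3 → 2 × A4 → 4 × A5 → 8 × A6
From A3 to A6 is 3 halving steps: 2^3 = 8.

8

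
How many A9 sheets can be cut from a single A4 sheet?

Each ISO step halves the sheet: 1 × A4 → 2 × A5 → 4 × A6 → 8 × A7 → …
From A4 to A9 is 5 halving steps: 2^5 = 32.

32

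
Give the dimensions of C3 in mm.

324 × 458 mm

C0 = 917 × 1297 mm (C0 is the geometric mean of A0 and B0, aspect 1:√2).
C1: ⌊1297/2⌋ × 917 = 648 × 917 mm
C2: ⌊917/2⌋ × 648 = 458 × 648 mm
C3: ⌊648/2⌋ × 458 = 324 × 458 mm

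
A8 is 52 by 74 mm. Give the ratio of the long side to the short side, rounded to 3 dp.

74 / 52 = 1.423
ISO 216 targets √2 ≈ 1.414; the +0.009 deviation is from mm rounding.

1.423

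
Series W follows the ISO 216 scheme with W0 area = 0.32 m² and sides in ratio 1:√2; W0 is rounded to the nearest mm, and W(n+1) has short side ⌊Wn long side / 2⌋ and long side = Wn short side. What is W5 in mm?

84 × 119 mm

Let W0's short side be w mm. w · w√2 = 0.32 m² = 320,000 mm², so w ≈ 475.7 mm and w√2 ≈ 672.7 mm → W0 = 476 × 673 mm.
W1: ⌊673/2⌋ × 476 = 336 × 476 mm
W2: ⌊476/2⌋ × 336 = 238 × 336 mm
W3: ⌊336/2⌋ × 238 = 168 × 238 mm
W4: ⌊238/2⌋ × 168 = 119 × 168 mm
W5: ⌊168/2⌋ × 119 = 84 × 119 mm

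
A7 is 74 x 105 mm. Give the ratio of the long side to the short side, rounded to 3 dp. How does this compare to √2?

105 / 74 = 1.419
ISO 216 targets √2 ≈ 1.414; the +0.005 deviation is from mm rounding.

1.419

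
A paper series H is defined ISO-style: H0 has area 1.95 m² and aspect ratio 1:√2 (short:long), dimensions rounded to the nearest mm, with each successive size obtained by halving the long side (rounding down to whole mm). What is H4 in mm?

Let H0's short side be w mm. w · w√2 = 1.95 m² = 1,950,000 mm², so w ≈ 1174.2 mm and w√2 ≈ 1660.6 mm → H0 = 1174 × 1661 mm.
H1: ⌊1661/2⌋ × 1174 = 830 × 1174 mm
H2: ⌊1174/2⌋ × 830 = 587 × 830 mm
H3: ⌊830/2⌋ × 587 = 415 × 587 mm
H4: ⌊587/2⌋ × 415 = 293 × 415 mm

293 × 415 mm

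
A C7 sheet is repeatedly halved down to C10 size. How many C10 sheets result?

Each ISO step halves the sheet: 1 × C7 → 2 × C8 → 4 × C9 → 8 × C10
From C7 to C10 is 3 halving steps: 2^3 = 8.

8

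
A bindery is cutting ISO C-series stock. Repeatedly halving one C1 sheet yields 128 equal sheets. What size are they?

128 = 2^7, so 7 halving steps.
C1 → C2 → … → C8 after 7 steps.

C8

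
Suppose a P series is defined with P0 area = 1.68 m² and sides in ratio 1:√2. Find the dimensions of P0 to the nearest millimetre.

1090 × 1541 mm

Let the short side be w mm. Then w · w√2 = 1.68 m² = 1,680,000 mm².
w² = 1,680,000/√2, so w ≈ 1089.9 mm; long side = w√2 ≈ 1541.4 mm.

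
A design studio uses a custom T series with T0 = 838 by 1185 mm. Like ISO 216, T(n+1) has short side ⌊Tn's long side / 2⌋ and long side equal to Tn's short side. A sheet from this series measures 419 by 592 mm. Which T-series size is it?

T0: 838 × 1185 mm
T1: 592 × 838 mm
T2: 419 × 592 mm
T3: 296 × 419 mm
→ matches T2.

T2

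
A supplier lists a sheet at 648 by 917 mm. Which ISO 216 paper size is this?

C1 (648 × 917 mm)

Aspect ratio 917/648 ≈ 1.415 — close to the ISO √2 ≈ 1.414.
In the C-series (envelope sizes, between A and B): C1 = 648 × 917 mm.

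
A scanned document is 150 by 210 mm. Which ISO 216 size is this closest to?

Aspect ratio 210/150 ≈ 1.400 — close to the ISO √2 ≈ 1.414.
In the A-series (A0 area = 1 m²): A5 = 148 × 210 mm.
Off by 2 mm total — nearest standard size.

A5 (148 × 210 mm)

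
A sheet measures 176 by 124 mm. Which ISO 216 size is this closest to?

Aspect ratio 176/124 ≈ 1.419 — close to the ISO √2 ≈ 1.414.
In the B-series (B0 = 1000 × 1414 mm): B6 = 125 × 176 mm.
Off by 1 mm total — nearest standard size.

B6 (125 × 176 mm)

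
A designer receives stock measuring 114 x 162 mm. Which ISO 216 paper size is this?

C6 (114 × 162 mm)

Aspect ratio 162/114 ≈ 1.421 — close to the ISO √2 ≈ 1.414.
In the C-series (envelope sizes, between A and B): C6 = 114 × 162 mm.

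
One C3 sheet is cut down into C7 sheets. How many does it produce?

Each ISO step halves the sheet: 1 × C3 → 2 × C4 → 4 × C5 → 8 × C6 → …
From C3 to C7 is 4 halving steps: 2^4 = 16.

16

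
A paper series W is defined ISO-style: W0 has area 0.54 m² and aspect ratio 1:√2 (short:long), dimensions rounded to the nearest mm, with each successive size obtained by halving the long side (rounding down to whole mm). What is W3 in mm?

Let W0's short side be w mm. w · w√2 = 0.54 m² = 540,000 mm², so w ≈ 617.9 mm and w√2 ≈ 873.9 mm → W0 = 618 × 874 mm.
W1: ⌊874/2⌋ × 618 = 437 × 618 mm
W2: ⌊618/2⌋ × 437 = 309 × 437 mm
W3: ⌊437/2⌋ × 309 = 218 × 309 mm

218 × 309 mm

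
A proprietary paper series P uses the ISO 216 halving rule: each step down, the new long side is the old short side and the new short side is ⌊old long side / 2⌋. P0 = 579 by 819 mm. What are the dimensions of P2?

P1: ⌊819/2⌋ × 579 = 409 × 579 mm
P2: ⌊579/2⌋ × 409 = 289 × 409 mm

289 × 409 mm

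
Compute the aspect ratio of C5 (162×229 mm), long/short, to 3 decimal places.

229 / 162 = 1.414
Matches √2 ≈ 1.414 — the ISO 216 defining ratio.

1.414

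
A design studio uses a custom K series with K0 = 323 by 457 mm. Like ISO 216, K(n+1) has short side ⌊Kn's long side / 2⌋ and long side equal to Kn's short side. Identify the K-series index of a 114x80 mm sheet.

K4

K0: 323 × 457 mm
K1: 228 × 323 mm
K2: 161 × 228 mm
K3: 114 × 161 mm
K4: 80 × 114 mm
K5: 57 × 80 mm
→ matches K4.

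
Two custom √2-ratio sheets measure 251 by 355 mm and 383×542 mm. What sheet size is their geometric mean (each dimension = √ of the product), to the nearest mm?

310 × 439 mm

Short side: √(251 · 383) = √96133 ≈ 310.1 → 310 mm
Long side: √(355 · 542) = √192410 ≈ 438.6 → 439 mm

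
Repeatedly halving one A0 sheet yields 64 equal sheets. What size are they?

A6

64 = 2^6, so 6 halving steps.
A0 → A1 → … → A6 after 6 steps.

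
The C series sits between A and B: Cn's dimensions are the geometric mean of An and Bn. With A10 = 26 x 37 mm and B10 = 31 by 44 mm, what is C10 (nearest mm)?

Short side: √(26 · 31) = √806 ≈ 28.4 → 28 mm
Long side: √(37 · 44) = √1628 ≈ 40.3 → 40 mm

28 × 40 mm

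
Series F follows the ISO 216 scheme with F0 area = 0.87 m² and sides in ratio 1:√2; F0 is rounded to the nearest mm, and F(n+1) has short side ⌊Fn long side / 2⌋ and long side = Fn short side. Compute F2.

392 × 554 mm

Let F0's short side be w mm. w · w√2 = 0.87 m² = 870,000 mm², so w ≈ 784.3 mm and w√2 ≈ 1109.2 mm → F0 = 784 × 1109 mm.
F1: ⌊1109/2⌋ × 784 = 554 × 784 mm
F2: ⌊784/2⌋ × 554 = 392 × 554 mm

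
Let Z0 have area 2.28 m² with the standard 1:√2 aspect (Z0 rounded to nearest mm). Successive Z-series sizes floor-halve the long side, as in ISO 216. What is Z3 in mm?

Let Z0's short side be w mm. w · w√2 = 2.28 m² = 2,280,000 mm², so w ≈ 1269.7 mm and w√2 ≈ 1795.7 mm → Z0 = 1270 × 1796 mm.
Z1: ⌊1796/2⌋ × 1270 = 898 × 1270 mm
Z2: ⌊1270/2⌋ × 898 = 635 × 898 mm
Z3: ⌊898/2⌋ × 635 = 449 × 635 mm

449 × 635 mm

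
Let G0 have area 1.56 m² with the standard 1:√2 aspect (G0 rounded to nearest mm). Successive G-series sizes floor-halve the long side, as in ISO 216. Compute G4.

Let G0's short side be w mm. w · w√2 = 1.56 m² = 1,560,000 mm², so w ≈ 1050.3 mm and w√2 ≈ 1485.3 mm → G0 = 1050 × 1485 mm.
G1: ⌊1485/2⌋ × 1050 = 742 × 1050 mm
G2: ⌊1050/2⌋ × 742 = 525 × 742 mm
G3: ⌊742/2⌋ × 525 = 371 × 525 mm
G4: ⌊525/2⌋ × 371 = 262 × 371 mm

262 × 371 mm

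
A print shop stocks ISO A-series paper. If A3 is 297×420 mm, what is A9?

A4: ⌊420/2⌋ × 297 = 210 × 297 mm
A5: ⌊297/2⌋ × 210 = 148 × 210 mm
A6: ⌊210/2⌋ × 148 = 105 × 148 mm
A7: ⌊148/2⌋ × 105 = 74 × 105 mm
A8: ⌊105/2⌋ × 74 = 52 × 74 mm
A9: ⌊74/2⌋ × 52 = 37 × 52 mm

37 × 52 mm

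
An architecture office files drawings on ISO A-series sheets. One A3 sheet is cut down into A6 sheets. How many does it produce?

Each ISO step halves the sheet: 1 × A3 → 2 × A4 → 4 × A5 → 8 × A6
From A3 to A6 is 3 halving steps: 2^3 = 8.

8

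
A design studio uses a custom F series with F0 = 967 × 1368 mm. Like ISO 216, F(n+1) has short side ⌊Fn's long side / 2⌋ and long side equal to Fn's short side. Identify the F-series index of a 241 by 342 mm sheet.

F4

F0: 967 × 1368 mm
F1: 684 × 967 mm
F2: 483 × 684 mm
F3: 342 × 483 mm
F4: 241 × 342 mm
F5: 171 × 241 mm
→ matches F4.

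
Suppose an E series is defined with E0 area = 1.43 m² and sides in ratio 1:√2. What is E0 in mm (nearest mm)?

1006 × 1422 mm

Let the short side be w mm. Then w · w√2 = 1.43 m² = 1,430,000 mm².
w² = 1,430,000/√2, so w ≈ 1005.6 mm; long side = w√2 ≈ 1422.1 mm.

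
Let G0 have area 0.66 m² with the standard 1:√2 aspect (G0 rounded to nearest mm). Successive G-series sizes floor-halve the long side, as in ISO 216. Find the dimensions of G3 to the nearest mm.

Let G0's short side be w mm. w · w√2 = 0.66 m² = 660,000 mm², so w ≈ 683.1 mm and w√2 ≈ 966.1 mm → G0 = 683 × 966 mm.
G1: ⌊966/2⌋ × 683 = 483 × 683 mm
G2: ⌊683/2⌋ × 483 = 341 × 483 mm
G3: ⌊483/2⌋ × 341 = 241 × 341 mm

241 × 341 mm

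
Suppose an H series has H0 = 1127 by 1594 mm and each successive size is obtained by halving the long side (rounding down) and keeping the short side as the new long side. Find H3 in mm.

H1: ⌊1594/2⌋ × 1127 = 797 × 1127 mm
H2: ⌊1127/2⌋ × 797 = 563 × 797 mm
H3: ⌊797/2⌋ × 563 = 398 × 563 mm

398 × 563 mm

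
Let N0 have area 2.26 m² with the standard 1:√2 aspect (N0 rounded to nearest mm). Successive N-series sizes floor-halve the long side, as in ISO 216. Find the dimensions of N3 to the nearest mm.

447 × 632 mm

Let N0's short side be w mm. w · w√2 = 2.26 m² = 2,260,000 mm², so w ≈ 1264.1 mm and w√2 ≈ 1787.8 mm → N0 = 1264 × 1788 mm.
N1: ⌊1788/2⌋ × 1264 = 894 × 1264 mm
N2: ⌊1264/2⌋ × 894 = 632 × 894 mm
N3: ⌊894/2⌋ × 632 = 447 × 632 mm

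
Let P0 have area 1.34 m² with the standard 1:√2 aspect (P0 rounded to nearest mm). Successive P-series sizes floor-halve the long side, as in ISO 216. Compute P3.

344 × 486 mm

Let P0's short side be w mm. w · w√2 = 1.34 m² = 1,340,000 mm², so w ≈ 973.4 mm and w√2 ≈ 1376.6 mm → P0 = 973 × 1377 mm.
P1: ⌊1377/2⌋ × 973 = 688 × 973 mm
P2: ⌊973/2⌋ × 688 = 486 × 688 mm
P3: ⌊688/2⌋ × 486 = 344 × 486 mm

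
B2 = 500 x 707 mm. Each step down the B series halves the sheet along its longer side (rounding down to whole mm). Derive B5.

B3: ⌊707/2⌋ × 500 = 353 × 500 mm
B4: ⌊500/2⌋ × 353 = 250 × 353 mm
B5: ⌊353/2⌋ × 250 = 176 × 250 mm

176 × 250 mm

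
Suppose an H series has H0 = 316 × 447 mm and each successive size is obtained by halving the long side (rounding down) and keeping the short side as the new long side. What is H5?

H1: ⌊447/2⌋ × 316 = 223 × 316 mm
H2: ⌊316/2⌋ × 223 = 158 × 223 mm
H3: ⌊223/2⌋ × 158 = 111 × 158 mm
H4: ⌊158/2⌋ × 111 = 79 × 111 mm
H5: ⌊111/2⌋ × 79 = 55 × 79 mm

55 × 79 mm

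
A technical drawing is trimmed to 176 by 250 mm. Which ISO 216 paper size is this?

B5 (176 × 250 mm)

Aspect ratio 250/176 ≈ 1.420 — close to the ISO √2 ≈ 1.414.
In the B-series (B0 = 1000 × 1414 mm): B5 = 176 × 250 mm.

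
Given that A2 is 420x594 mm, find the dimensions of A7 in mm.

A3: ⌊594/2⌋ × 420 = 297 × 420 mm
A4: ⌊420/2⌋ × 297 = 210 × 297 mm
A5: ⌊297/2⌋ × 210 = 148 × 210 mm
A6: ⌊210/2⌋ × 148 = 105 × 148 mm
A7: ⌊148/2⌋ × 105 = 74 × 105 mm

74 × 105 mm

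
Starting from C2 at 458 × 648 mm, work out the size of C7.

C3: ⌊648/2⌋ × 458 = 324 × 458 mm
C4: ⌊458/2⌋ × 324 = 229 × 324 mm
C5: ⌊324/2⌋ × 229 = 162 × 229 mm
C6: ⌊229/2⌋ × 162 = 114 × 162 mm
C7: ⌊162/2⌋ × 114 = 81 × 114 mm

81 × 114 mm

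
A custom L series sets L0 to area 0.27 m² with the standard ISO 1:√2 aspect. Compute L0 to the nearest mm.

437 × 618 mm

Let the short side be w mm. Then w · w√2 = 0.27 m² = 270,000 mm².
w² = 270,000/√2, so w ≈ 436.9 mm; long side = w√2 ≈ 617.9 mm.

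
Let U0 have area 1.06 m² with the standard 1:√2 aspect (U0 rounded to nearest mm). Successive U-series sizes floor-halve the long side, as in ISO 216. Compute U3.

Let U0's short side be w mm. w · w√2 = 1.06 m² = 1,060,000 mm², so w ≈ 865.8 mm and w√2 ≈ 1224.4 mm → U0 = 866 × 1224 mm.
U1: ⌊1224/2⌋ × 866 = 612 × 866 mm
U2: ⌊866/2⌋ × 612 = 433 × 612 mm
U3: ⌊612/2⌋ × 433 = 306 × 433 mm

306 × 433 mm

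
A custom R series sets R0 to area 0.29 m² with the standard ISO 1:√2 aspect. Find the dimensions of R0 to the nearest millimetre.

Let the short side be w mm. Then w · w√2 = 0.29 m² = 290,000 mm².
w² = 290,000/√2, so w ≈ 452.8 mm; long side = w√2 ≈ 640.4 mm.

453 × 640 mm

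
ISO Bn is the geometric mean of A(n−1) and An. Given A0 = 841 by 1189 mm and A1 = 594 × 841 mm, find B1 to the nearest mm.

707 × 1000 mm

Short side: √(841 · 594) = √499554 ≈ 706.8 → 707 mm
Long side: √(1189 · 841) = √999949 ≈ 1000.0 → 1000 mm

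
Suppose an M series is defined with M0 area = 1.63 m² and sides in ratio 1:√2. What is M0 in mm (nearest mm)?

Let the short side be w mm. Then w · w√2 = 1.63 m² = 1,630,000 mm².
w² = 1,630,000/√2, so w ≈ 1073.6 mm; long side = w√2 ≈ 1518.3 mm.

1074 × 1518 mm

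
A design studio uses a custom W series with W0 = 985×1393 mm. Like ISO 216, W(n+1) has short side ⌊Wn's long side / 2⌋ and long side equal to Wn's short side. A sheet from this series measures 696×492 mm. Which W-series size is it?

W0: 985 × 1393 mm
W1: 696 × 985 mm
W2: 492 × 696 mm
W3: 348 × 492 mm
→ matches W2.

W2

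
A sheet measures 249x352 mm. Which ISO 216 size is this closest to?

B4 (250 × 353 mm)

Aspect ratio 352/249 ≈ 1.414 — close to the ISO √2 ≈ 1.414.
In the B-series (B0 = 1000 × 1414 mm): B4 = 250 × 353 mm.
Off by 2 mm total — nearest standard size.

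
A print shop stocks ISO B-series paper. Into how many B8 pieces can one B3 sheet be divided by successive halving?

32

Each ISO step halves the sheet: 1 × B3 → 2 × B4 → 4 × B5 → 8 × B6 → …
From B3 to B8 is 5 halving steps: 2^5 = 32.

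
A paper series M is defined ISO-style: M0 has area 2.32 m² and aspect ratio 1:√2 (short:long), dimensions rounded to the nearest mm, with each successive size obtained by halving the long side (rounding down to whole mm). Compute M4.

Let M0's short side be w mm. w · w√2 = 2.32 m² = 2,320,000 mm², so w ≈ 1280.8 mm and w√2 ≈ 1811.3 mm → M0 = 1281 × 1811 mm.
M1: ⌊1811/2⌋ × 1281 = 905 × 1281 mm
M2: ⌊1281/2⌋ × 905 = 640 × 905 mm
M3: ⌊905/2⌋ × 640 = 452 × 640 mm
M4: ⌊640/2⌋ × 452 = 320 × 452 mm

320 × 452 mm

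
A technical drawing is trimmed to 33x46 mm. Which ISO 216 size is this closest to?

Aspect ratio 46/33 ≈ 1.394 (ISO target is √2 ≈ 1.414).
In the B-series (B0 = 1000 × 1414 mm): B10 = 31 × 44 mm.
Off by 4 mm total — nearest standard size.

B10 (31 × 44 mm)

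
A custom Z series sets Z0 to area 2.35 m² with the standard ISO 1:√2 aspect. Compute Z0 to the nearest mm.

Let the short side be w mm. Then w · w√2 = 2.35 m² = 2,350,000 mm².
w² = 2,350,000/√2, so w ≈ 1289.1 mm; long side = w√2 ≈ 1823.0 mm.

1289 × 1823 mm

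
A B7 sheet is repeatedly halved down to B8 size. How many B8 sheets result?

Each ISO step halves the sheet: 1 × B7 → 2 × B8
From B7 to B8 is 1 halving step: 2^1 = 2.

2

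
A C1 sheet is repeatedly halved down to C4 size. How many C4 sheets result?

8

C1 = 648 × 917 mm; C4 = 229 × 324 mm.
Each halving step doubles the count; 3 steps from C1 to C4.
2^3 = 8.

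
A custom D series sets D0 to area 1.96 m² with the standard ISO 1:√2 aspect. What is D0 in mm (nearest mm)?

Let the short side be w mm. Then w · w√2 = 1.96 m² = 1,960,000 mm².
w² = 1,960,000/√2, so w ≈ 1177.3 mm; long side = w√2 ≈ 1664.9 mm.

1177 × 1665 mm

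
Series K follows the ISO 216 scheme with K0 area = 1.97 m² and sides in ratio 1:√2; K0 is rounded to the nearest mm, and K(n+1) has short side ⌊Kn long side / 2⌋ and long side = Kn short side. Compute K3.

417 × 590 mm

Let K0's short side be w mm. w · w√2 = 1.97 m² = 1,970,000 mm², so w ≈ 1180.3 mm and w√2 ≈ 1669.1 mm → K0 = 1180 × 1669 mm.
K1: ⌊1669/2⌋ × 1180 = 834 × 1180 mm
K2: ⌊1180/2⌋ × 834 = 590 × 834 mm
K3: ⌊834/2⌋ × 590 = 417 × 590 mm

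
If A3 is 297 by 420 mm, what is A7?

74 × 105 mm

A4: ⌊420/2⌋ × 297 = 210 × 297 mm
A5: ⌊297/2⌋ × 210 = 148 × 210 mm
A6: ⌊210/2⌋ × 148 = 105 × 148 mm
A7: ⌊148/2⌋ × 105 = 74 × 105 mm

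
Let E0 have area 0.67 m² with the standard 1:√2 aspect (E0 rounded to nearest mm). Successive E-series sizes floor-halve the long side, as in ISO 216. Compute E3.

243 × 344 mm

Let E0's short side be w mm. w · w√2 = 0.67 m² = 670,000 mm², so w ≈ 688.3 mm and w√2 ≈ 973.4 mm → E0 = 688 × 973 mm.
E1: ⌊973/2⌋ × 688 = 486 × 688 mm
E2: ⌊688/2⌋ × 486 = 344 × 486 mm
E3: ⌊486/2⌋ × 344 = 243 × 344 mm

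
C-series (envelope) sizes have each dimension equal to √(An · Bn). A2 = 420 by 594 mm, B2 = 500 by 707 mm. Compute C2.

Short side: √(420 · 500) = √210000 ≈ 458.3 → 458 mm
Long side: √(594 · 707) = √419958 ≈ 648.0 → 648 mm

458 × 648 mm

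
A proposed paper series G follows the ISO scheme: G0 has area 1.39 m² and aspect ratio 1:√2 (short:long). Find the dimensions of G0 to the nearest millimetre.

991 × 1402 mm

Let the short side be w mm. Then w · w√2 = 1.39 m² = 1,390,000 mm².
w² = 1,390,000/√2, so w ≈ 991.4 mm; long side = w√2 ≈ 1402.1 mm.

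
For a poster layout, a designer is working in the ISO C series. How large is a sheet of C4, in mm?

229 × 324 mm

C0 = 917 × 1297 mm (C0 is the geometric mean of A0 and B0, aspect 1:√2).
C1: ⌊1297/2⌋ × 917 = 648 × 917 mm
C2: ⌊917/2⌋ × 648 = 458 × 648 mm
C3: ⌊648/2⌋ × 458 = 324 × 458 mm
C4: ⌊458/2⌋ × 324 = 229 × 324 mm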